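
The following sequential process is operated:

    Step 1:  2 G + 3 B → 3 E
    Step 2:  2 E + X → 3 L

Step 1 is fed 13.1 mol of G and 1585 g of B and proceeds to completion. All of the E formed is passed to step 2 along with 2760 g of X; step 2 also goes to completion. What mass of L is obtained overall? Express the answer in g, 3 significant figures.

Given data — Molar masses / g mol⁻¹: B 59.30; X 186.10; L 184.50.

5440 g

Step 1:
n(G) = 13.10 mol
n(B) = 1585 / 59.30 = 26.73 mol
n/ν for G = 13.10/2 = 6.550
n/ν for B = 26.73/3 = 8.910
Smallest n/ν is G → limiting reagent.
n(E) produced = (3/2) × 13.10 = 19.65 mol
Step 2:
n(E) available = 19.65 mol
n(X) = 2760 / 186.10 = 14.83 mol
n/ν for E = 19.65/2 = 9.825
n/ν for X = 14.83/1 = 14.83
Smallest n/ν is E → limiting reagent.
n(L) = (3/2) × 19.65 = 29.48 mol
mass = 29.48 × 184.50 = 5439 g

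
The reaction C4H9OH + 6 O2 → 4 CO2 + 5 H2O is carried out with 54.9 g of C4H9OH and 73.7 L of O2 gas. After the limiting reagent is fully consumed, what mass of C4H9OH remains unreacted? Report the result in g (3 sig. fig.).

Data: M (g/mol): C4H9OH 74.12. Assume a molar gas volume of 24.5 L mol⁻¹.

n(C4H9OH) = 54.90 / 74.12 = 0.7407 mol
n(O2) = 73.70 / 24.5 = 3.008 mol
n/ν for C4H9OH = 0.7407/1 = 0.7407
n/ν for O2 = 3.008/6 = 0.5013
Smallest n/ν is O2 → limiting reagent.
C4H9OH consumed = (1/6) × 3.008 = 0.5013 mol
C4H9OH remaining = 0.7407 − 0.5013 = 0.2394 mol
mass = 0.2394 × 74.12 = 17.74 g

17.7 g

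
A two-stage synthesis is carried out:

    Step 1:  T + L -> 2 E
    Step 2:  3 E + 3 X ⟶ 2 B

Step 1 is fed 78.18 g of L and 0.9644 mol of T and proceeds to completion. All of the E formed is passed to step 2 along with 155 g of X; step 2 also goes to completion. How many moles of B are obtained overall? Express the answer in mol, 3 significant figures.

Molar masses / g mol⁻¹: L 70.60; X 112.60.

Step 1:
n(L) = 78.18 / 70.60 = 1.107 mol
n(T) = 0.9644 mol
n/ν for L = 1.107/1 = 1.107
n/ν for T = 0.9644/1 = 0.9644
Smallest n/ν is T → limiting reagent.
n(E) produced = (2/1) × 0.9644 = 1.929 mol
Step 2:
n(E) available = 1.929 mol
n(X) = 155.0 / 112.60 = 1.377 mol
n/ν for E = 1.929/3 = 0.6430
n/ν for X = 1.377/3 = 0.4590
Smallest n/ν is X → limiting reagent.
n(B) = (2/3) × 1.377 = 0.9180 mol

0.918 mol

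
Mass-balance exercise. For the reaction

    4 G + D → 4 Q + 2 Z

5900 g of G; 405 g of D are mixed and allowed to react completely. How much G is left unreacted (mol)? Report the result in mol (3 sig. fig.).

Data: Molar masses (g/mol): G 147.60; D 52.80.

n(G) = 5900 / 147.60 = 39.97 mol
n(D) = 405.0 / 52.80 = 7.670 mol
n/ν for G = 39.97/4 = 9.993
n/ν for D = 7.670/1 = 7.670
Smallest n/ν is D → limiting reagent.
G consumed = (4/1) × 7.670 = 30.68 mol
G remaining = 39.97 − 30.68 = 9.290 mol

9.29 mol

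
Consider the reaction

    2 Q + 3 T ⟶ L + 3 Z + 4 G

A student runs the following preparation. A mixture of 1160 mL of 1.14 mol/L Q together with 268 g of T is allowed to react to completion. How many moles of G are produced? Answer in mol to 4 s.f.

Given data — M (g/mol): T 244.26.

1.463 mol

n(Q) = 1.14 × 1160/1000 = 1.322 mol
n(T) = 268.0 / 244.26 = 1.097 mol
n/ν for Q = 1.322/2 = 0.6610
n/ν for T = 1.097/3 = 0.3657
Smallest n/ν is T → limiting reagent.
n(G) = (4/3) × 1.097 = 1.463 mol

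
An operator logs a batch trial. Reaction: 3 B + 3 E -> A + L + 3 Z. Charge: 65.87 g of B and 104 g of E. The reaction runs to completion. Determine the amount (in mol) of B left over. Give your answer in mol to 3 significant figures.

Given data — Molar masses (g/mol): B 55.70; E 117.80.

0.300 mol

n(B) = 65.87 / 55.70 = 1.183 mol
n(E) = 104.0 / 117.80 = 0.8829 mol
n/ν → B: 0.3943, E: 0.2943; E is limiting.
B consumed = (3/3) × 0.8829 = 0.8829 mol
B remaining = 1.183 − 0.8829 = 0.3001 mol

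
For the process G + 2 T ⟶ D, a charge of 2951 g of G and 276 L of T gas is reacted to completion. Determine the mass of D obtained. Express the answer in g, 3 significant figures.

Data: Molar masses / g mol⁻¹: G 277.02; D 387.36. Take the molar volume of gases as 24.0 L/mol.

2230 g

n(G) = 2951 / 277.02 = 10.65 mol
n(T) = 276.0 / 24.0 = 11.50 mol
n/ν for G = 10.65/1 = 10.65
n/ν for T = 11.50/2 = 5.750
Smallest n/ν is T → limiting reagent.
n(D) = (1/2) × 11.50 = 5.750 mol
mass = 5.750 × 387.36 = 2227 g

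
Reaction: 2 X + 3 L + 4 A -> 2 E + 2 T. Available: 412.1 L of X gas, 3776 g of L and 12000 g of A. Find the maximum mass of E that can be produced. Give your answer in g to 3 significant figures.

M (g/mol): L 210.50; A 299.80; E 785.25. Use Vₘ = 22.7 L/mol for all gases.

n(X) = 412.1 / 22.7 = 18.15 mol
n(L) = 3776 / 210.50 = 17.94 mol
n(A) = 12000 / 299.80 = 40.03 mol
n/ν → X: 9.075, L: 5.980, A: 10.01; L is limiting.
n(E) = (2/3) × 17.94 = 11.96 mol
mass = 11.96 × 785.25 = 9392 g

9390 g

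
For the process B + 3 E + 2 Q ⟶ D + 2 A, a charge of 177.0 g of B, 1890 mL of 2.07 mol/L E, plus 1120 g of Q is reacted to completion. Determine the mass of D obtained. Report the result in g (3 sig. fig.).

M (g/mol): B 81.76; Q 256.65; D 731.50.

n(B) = 177.0 / 81.76 = 2.165 mol
n(E) = 2.07 × 1890/1000 = 3.912 mol
n(Q) = 1120 / 256.65 = 4.364 mol
n/ν for B = 2.165/1 = 2.165
n/ν for E = 3.912/3 = 1.304
n/ν for Q = 4.364/2 = 2.182
Smallest n/ν is E → limiting reagent.
n(D) = (1/3) × 3.912 = 1.304 mol
mass = 1.304 × 731.50 = 953.9 g

954 g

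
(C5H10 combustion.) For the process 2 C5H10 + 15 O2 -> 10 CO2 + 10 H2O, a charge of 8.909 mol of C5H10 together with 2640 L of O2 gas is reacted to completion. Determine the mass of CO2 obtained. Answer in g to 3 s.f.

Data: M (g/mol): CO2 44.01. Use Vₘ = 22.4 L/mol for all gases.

n(C5H10) = 8.909 mol
n(O2) = 2640 / 22.4 = 117.9 mol
n/ν → C5H10: 4.455, O2: 7.860; C5H10 is limiting.
n(CO2) = (10/2) × 8.909 = 44.55 mol
mass = 44.55 × 44.01 = 1961 g

1960 g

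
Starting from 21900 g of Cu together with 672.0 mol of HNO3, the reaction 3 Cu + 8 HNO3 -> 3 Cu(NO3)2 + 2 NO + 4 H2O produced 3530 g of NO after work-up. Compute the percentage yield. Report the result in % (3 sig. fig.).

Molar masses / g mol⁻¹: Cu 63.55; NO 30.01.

n(Cu) = 21900 / 63.55 = 344.6 mol
n(HNO3) = 672.0 mol
n/ν → Cu: 114.9, HNO3: 84.00; HNO3 is limiting.
theoretical n(NO) = (2/8) × 672.0 = 168.0 mol → 5042 g
% yield = 3530 / 5042 × 100 = 70.01 %

70.0 %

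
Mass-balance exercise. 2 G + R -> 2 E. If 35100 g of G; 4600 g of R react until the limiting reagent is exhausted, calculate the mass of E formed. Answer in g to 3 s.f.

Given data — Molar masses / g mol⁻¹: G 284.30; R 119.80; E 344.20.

26400 g

n(G) = 35100 / 284.30 = 123.5 mol
n(R) = 4600 / 119.80 = 38.40 mol
n/ν for G = 123.5/2 = 61.75
n/ν for R = 38.40/1 = 38.40
Smallest n/ν is R → limiting reagent.
n(E) = (2/1) × 38.40 = 76.80 mol
mass = 76.80 × 344.20 = 26430 g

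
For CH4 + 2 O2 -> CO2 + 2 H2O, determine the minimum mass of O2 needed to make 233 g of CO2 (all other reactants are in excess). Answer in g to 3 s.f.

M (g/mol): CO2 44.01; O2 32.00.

n(CO2) = 233 / 44.01 = 5.294 mol
n(O2) = (2/1) × 5.294 = 10.59 mol
mass = 10.59 × 32.00 = 338.9 g

339 g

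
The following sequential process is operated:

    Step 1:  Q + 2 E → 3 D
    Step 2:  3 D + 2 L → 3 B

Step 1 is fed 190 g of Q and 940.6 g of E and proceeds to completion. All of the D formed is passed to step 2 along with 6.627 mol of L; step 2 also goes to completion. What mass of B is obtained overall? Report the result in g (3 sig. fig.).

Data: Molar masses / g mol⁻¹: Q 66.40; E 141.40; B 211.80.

Step 1:
n(Q) = 190.0 / 66.40 = 2.861 mol
n(E) = 940.6 / 141.40 = 6.652 mol
n/ν for Q = 2.861/1 = 2.861
n/ν for E = 6.652/2 = 3.326
Smallest n/ν is Q → limiting reagent.
n(D) produced = (3/1) × 2.861 = 8.583 mol
Step 2:
n(D) available = 8.583 mol
n(L) = 6.627 mol
n/ν for D = 8.583/3 = 2.861
n/ν for L = 6.627/2 = 3.314
Smallest n/ν is D → limiting reagent.
n(B) = (3/3) × 8.583 = 8.583 mol
mass = 8.583 × 211.80 = 1818 g

1820 g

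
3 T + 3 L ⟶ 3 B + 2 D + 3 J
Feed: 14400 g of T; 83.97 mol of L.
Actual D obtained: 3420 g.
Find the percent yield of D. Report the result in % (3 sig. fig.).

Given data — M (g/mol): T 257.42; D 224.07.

n(T) = 14400 / 257.42 = 55.94 mol
n(L) = 83.97 mol
n/ν for T = 55.94/3 = 18.65
n/ν for L = 83.97/3 = 27.99
Smallest n/ν is T → limiting reagent.
theoretical n(D) = (2/3) × 55.94 = 37.29 mol → 8356 g
% yield = 3420 / 8356 × 100 = 40.93 %

40.9 %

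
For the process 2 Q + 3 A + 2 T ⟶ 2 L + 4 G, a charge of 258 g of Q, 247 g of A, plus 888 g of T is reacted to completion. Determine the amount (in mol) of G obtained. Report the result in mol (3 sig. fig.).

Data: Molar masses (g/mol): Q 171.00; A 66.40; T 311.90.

n(Q) = 258.0 / 171.00 = 1.509 mol
n(A) = 247.0 / 66.40 = 3.720 mol
n(T) = 888.0 / 311.90 = 2.847 mol
n/ν → Q: 0.7545, A: 1.240, T: 1.424; Q is limiting.
n(G) = (4/2) × 1.509 = 3.018 mol

3.02 mol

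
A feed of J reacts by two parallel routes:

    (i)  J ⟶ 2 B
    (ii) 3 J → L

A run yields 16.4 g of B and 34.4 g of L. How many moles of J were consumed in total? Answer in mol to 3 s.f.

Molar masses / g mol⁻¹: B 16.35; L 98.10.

1.55 mol

n(B) = 16.4 / 16.35 = 1.003 mol
n(L) = 34.4 / 98.10 = 0.3507 mol
n(J) via (i) = (1/2)×1.003 = 0.5015 mol
n(J) via (ii) = (3/1)×0.3507 = 1.052 mol
total n(J) = 0.5015 + 1.052 = 1.554 mol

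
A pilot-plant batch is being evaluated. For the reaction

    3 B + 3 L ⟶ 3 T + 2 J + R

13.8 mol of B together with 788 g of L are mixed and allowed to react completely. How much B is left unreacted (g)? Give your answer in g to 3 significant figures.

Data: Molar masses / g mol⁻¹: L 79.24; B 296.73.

1140 g

n(B) = 13.80 mol
n(L) = 788.0 / 79.24 = 9.944 mol
n/ν for B = 13.80/3 = 4.600
n/ν for L = 9.944/3 = 3.315
Smallest n/ν is L → limiting reagent.
B consumed = (3/3) × 9.944 = 9.944 mol
B remaining = 13.80 − 9.944 = 3.856 mol
mass = 3.856 × 296.73 = 1144 g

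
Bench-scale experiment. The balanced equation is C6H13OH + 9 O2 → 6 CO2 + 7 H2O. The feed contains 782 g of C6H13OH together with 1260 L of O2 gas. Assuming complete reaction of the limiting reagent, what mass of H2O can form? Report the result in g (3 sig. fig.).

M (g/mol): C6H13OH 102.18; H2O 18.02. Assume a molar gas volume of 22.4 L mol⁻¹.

788 g

n(C6H13OH) = 782.0 / 102.18 = 7.653 mol
n(O2) = 1260 / 22.4 = 56.25 mol
n/ν for C6H13OH = 7.653/1 = 7.653
n/ν for O2 = 56.25/9 = 6.250
Smallest n/ν is O2 → limiting reagent.
n(H2O) = (7/9) × 56.25 = 43.75 mol
mass = 43.75 × 18.02 = 788.4 g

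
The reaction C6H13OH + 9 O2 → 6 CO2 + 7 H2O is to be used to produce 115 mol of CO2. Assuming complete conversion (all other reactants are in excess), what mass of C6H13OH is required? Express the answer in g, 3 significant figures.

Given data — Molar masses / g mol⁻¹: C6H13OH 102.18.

n(CO2) = 115.0 mol
n(C6H13OH) = (1/6) × 115.0 = 19.17 mol
mass = 19.17 × 102.18 = 1959 g

1960 g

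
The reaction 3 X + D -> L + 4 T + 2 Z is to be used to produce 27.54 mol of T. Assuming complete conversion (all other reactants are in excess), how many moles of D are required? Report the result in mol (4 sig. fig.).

6.885 mol

n(T) = 27.54 mol
n(D) = (1/4) × 27.54 = 6.885 mol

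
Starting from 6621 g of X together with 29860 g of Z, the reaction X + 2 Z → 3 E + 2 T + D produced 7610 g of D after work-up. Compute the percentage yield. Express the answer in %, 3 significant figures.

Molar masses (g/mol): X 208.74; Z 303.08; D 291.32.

n(X) = 6621 / 208.74 = 31.72 mol
n(Z) = 29860 / 303.08 = 98.52 mol
n/ν for X = 31.72/1 = 31.72
n/ν for Z = 98.52/2 = 49.26
Smallest n/ν is X → limiting reagent.
theoretical n(D) = (1/1) × 31.72 = 31.72 mol → 9241 g
% yield = 7610 / 9241 × 100 = 82.35 %

82.4 %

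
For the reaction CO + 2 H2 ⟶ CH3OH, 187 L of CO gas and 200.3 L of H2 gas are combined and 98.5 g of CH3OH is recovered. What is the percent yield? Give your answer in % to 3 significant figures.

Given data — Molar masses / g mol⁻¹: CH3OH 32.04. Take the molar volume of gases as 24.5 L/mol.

75.2 %

n(CO) = 187.0 / 24.5 = 7.633 mol
n(H2) = 200.3 / 24.5 = 8.176 mol
n/ν for CO = 7.633/1 = 7.633
n/ν for H2 = 8.176/2 = 4.088
Smallest n/ν is H2 → limiting reagent.
theoretical n(CH3OH) = (1/2) × 8.176 = 4.088 mol → 131.0 g
% yield = 98.5 / 131.0 × 100 = 75.19 %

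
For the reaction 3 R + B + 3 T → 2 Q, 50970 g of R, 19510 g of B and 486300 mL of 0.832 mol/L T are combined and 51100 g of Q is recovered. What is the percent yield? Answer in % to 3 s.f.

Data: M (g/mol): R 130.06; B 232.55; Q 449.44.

67.8 %

n(R) = 50970 / 130.06 = 391.9 mol
n(B) = 19510 / 232.55 = 83.90 mol
n(T) = 0.832 × 486300/1000 = 404.6 mol
n/ν → R: 130.6, B: 83.90, T: 134.9; B is limiting.
theoretical n(Q) = (2/1) × 83.90 = 167.8 mol → 75420 g
% yield = 51100 / 75420 × 100 = 67.75 %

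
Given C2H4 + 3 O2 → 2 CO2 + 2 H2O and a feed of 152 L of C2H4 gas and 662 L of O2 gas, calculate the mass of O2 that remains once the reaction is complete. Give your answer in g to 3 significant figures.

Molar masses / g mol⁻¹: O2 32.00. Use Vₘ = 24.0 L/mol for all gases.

n(C2H4) = 152.0 / 24.0 = 6.333 mol
n(O2) = 662.0 / 24.0 = 27.58 mol
n/ν for C2H4 = 6.333/1 = 6.333
n/ν for O2 = 27.58/3 = 9.193
Smallest n/ν is C2H4 → limiting reagent.
O2 consumed = (3/1) × 6.333 = 19.00 mol
O2 remaining = 27.58 − 19.00 = 8.580 mol
mass = 8.580 × 32.00 = 274.6 g

275 g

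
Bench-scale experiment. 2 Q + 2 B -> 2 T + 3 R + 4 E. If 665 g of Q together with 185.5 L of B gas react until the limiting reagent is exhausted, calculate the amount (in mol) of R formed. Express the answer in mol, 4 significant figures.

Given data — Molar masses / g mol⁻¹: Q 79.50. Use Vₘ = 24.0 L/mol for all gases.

11.59 mol

n(Q) = 665.0 / 79.50 = 8.365 mol
n(B) = 185.5 / 24.0 = 7.729 mol
n/ν → Q: 4.183, B: 3.865; B is limiting.
n(R) = (3/2) × 7.729 = 11.59 mol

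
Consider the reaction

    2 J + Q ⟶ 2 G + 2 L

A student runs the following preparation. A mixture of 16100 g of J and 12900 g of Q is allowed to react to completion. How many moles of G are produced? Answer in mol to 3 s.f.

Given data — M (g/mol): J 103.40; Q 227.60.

113 mol

n(J) = 16100 / 103.40 = 155.7 mol
n(Q) = 12900 / 227.60 = 56.68 mol
n/ν for J = 155.7/2 = 77.85
n/ν for Q = 56.68/1 = 56.68
Smallest n/ν is Q → limiting reagent.
n(G) = (2/1) × 56.68 = 113.4 mol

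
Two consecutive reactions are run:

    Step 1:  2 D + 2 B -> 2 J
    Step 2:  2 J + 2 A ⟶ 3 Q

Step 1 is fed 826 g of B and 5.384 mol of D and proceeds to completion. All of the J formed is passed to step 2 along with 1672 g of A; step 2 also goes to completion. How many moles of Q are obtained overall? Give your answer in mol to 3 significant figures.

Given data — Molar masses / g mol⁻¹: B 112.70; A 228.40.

8.08 mol

Step 1:
n(B) = 826.0 / 112.70 = 7.329 mol
n(D) = 5.384 mol
n/ν → B: 3.665, D: 2.692; D is limiting.
n(J) produced = (2/2) × 5.384 = 5.384 mol
Step 2:
n(J) available = 5.384 mol
n(A) = 1672 / 228.40 = 7.320 mol
n/ν → J: 2.692, A: 3.660; J is limiting.
n(Q) = (3/2) × 5.384 = 8.076 mol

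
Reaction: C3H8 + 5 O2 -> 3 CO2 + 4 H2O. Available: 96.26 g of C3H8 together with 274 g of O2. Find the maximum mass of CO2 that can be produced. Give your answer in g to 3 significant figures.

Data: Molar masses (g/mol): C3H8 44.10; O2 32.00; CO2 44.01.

n(C3H8) = 96.26 / 44.10 = 2.183 mol
n(O2) = 274.0 / 32.00 = 8.563 mol
n/ν → C3H8: 2.183, O2: 1.713; O2 is limiting.
n(CO2) = (3/5) × 8.563 = 5.138 mol
mass = 5.138 × 44.01 = 226.1 g

226 g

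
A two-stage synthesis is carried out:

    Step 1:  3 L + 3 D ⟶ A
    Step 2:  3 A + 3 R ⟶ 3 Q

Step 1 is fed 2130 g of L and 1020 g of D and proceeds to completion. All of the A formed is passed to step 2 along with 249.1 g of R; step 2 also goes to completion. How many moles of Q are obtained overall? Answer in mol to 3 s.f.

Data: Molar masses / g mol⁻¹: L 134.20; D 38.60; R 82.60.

3.02 mol

Step 1:
n(L) = 2130 / 134.20 = 15.87 mol
n(D) = 1020 / 38.60 = 26.42 mol
n/ν for L = 15.87/3 = 5.290
n/ν for D = 26.42/3 = 8.807
Smallest n/ν is L → limiting reagent.
n(A) produced = (1/3) × 15.87 = 5.290 mol
Step 2:
n(A) available = 5.290 mol
n(R) = 249.1 / 82.60 = 3.016 mol
n/ν for A = 5.290/3 = 1.763
n/ν for R = 3.016/3 = 1.005
Smallest n/ν is R → limiting reagent.
n(Q) = (3/3) × 3.016 = 3.016 mol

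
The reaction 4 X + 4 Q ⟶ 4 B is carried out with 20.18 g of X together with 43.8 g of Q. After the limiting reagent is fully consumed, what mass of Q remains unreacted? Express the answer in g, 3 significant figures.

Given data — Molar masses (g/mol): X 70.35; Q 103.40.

n(X) = 20.18 / 70.35 = 0.2869 mol
n(Q) = 43.80 / 103.40 = 0.4236 mol
n/ν → X: 0.07173, Q: 0.1059; X is limiting.
Q consumed = (4/4) × 0.2869 = 0.2869 mol
Q remaining = 0.4236 − 0.2869 = 0.1367 mol
mass = 0.1367 × 103.40 = 14.13 g

14.1 g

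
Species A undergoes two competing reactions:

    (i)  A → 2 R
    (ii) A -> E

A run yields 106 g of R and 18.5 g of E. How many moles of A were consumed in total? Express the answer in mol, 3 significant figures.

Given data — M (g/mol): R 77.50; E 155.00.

n(R) = 106 / 77.50 = 1.368 mol
n(E) = 18.5 / 155.00 = 0.1194 mol
n(A) via (i) = (1/2)×1.368 = 0.6840 mol
n(A) via (ii) = (1/1)×0.1194 = 0.1194 mol
total n(A) = 0.6840 + 0.1194 = 0.8034 mol

0.803 mol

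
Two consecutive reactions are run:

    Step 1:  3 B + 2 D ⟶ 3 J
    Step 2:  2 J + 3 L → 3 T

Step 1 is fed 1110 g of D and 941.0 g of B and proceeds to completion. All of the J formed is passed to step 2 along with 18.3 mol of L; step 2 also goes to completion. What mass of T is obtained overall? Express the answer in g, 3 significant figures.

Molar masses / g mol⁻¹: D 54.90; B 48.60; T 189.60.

Step 1:
n(D) = 1110 / 54.90 = 20.22 mol
n(B) = 941.0 / 48.60 = 19.36 mol
n/ν for D = 20.22/2 = 10.11
n/ν for B = 19.36/3 = 6.453
Smallest n/ν is B → limiting reagent.
n(J) produced = (3/3) × 19.36 = 19.36 mol
Step 2:
n(J) available = 19.36 mol
n(L) = 18.30 mol
n/ν for J = 19.36/2 = 9.680
n/ν for L = 18.30/3 = 6.100
Smallest n/ν is L → limiting reagent.
n(T) = (3/3) × 18.30 = 18.30 mol
mass = 18.30 × 189.60 = 3470 g

3470 g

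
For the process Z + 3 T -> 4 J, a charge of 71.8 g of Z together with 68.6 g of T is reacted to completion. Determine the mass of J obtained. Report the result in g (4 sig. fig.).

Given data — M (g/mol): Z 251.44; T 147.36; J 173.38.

107.6 g

n(Z) = 71.80 / 251.44 = 0.2856 mol
n(T) = 68.60 / 147.36 = 0.4655 mol
n/ν → Z: 0.2856, T: 0.1552; T is limiting.
n(J) = (4/3) × 0.4655 = 0.6207 mol
mass = 0.6207 × 173.38 = 107.6 g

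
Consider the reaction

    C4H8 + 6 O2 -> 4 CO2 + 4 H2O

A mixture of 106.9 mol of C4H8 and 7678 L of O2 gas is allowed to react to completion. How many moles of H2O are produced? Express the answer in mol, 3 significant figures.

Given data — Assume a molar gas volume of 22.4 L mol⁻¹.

n(C4H8) = 106.9 mol
n(O2) = 7678 / 22.4 = 342.8 mol
n/ν → C4H8: 106.9, O2: 57.13; O2 is limiting.
n(H2O) = (4/6) × 342.8 = 228.5 mol

229 mol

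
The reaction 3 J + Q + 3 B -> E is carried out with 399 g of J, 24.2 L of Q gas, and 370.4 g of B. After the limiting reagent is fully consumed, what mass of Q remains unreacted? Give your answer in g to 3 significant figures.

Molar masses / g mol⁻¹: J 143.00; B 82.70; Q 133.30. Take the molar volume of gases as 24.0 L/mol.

10.4 g

n(J) = 399.0 / 143.00 = 2.790 mol
n(Q) = 24.20 / 24.0 = 1.008 mol
n(B) = 370.4 / 82.70 = 4.479 mol
n/ν for J = 2.790/3 = 0.9300
n/ν for Q = 1.008/1 = 1.008
n/ν for B = 4.479/3 = 1.493
Smallest n/ν is J → limiting reagent.
Q consumed = (1/3) × 2.790 = 0.9300 mol
Q remaining = 1.008 − 0.9300 = 0.07800 mol
mass = 0.07800 × 133.30 = 10.40 g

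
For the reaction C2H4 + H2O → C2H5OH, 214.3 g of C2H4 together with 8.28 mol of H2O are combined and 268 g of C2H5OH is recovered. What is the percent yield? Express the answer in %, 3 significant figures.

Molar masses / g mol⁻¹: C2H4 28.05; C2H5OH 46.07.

76.1 %

n(C2H4) = 214.3 / 28.05 = 7.640 mol
n(H2O) = 8.280 mol
n/ν → C2H4: 7.640, H2O: 8.280; C2H4 is limiting.
theoretical n(C2H5OH) = (1/1) × 7.640 = 7.640 mol → 352.0 g
% yield = 268 / 352.0 × 100 = 76.14 %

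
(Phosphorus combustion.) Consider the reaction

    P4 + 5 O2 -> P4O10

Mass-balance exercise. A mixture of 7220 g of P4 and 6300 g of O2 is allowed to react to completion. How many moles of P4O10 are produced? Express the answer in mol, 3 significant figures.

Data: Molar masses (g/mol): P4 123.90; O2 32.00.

39.4 mol

n(P4) = 7220 / 123.90 = 58.27 mol
n(O2) = 6300 / 32.00 = 196.9 mol
n/ν → P4: 58.27, O2: 39.38; O2 is limiting.
n(P4O10) = (1/5) × 196.9 = 39.38 mol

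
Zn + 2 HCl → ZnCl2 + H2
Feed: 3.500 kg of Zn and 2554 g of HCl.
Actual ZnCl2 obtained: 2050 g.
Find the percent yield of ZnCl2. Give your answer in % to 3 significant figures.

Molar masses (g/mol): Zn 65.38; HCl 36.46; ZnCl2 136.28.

42.9 %

n(Zn) = 3.500×1000 / 65.38 = 53.53 mol
n(HCl) = 2554 / 36.46 = 70.05 mol
n/ν → Zn: 53.53, HCl: 35.03; HCl is limiting.
theoretical n(ZnCl2) = (1/2) × 70.05 = 35.03 mol → 4774 g
% yield = 2050 / 4774 × 100 = 42.94 %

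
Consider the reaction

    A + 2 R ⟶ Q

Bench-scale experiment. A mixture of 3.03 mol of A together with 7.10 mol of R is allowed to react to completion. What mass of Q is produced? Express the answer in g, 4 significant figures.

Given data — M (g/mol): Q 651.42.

n(A) = 3.030 mol
n(R) = 7.100 mol
n/ν for A = 3.030/1 = 3.030
n/ν for R = 7.100/2 = 3.550
Smallest n/ν is A → limiting reagent.
n(Q) = (1/1) × 3.030 = 3.030 mol
mass = 3.030 × 651.42 = 1974 g

1974 g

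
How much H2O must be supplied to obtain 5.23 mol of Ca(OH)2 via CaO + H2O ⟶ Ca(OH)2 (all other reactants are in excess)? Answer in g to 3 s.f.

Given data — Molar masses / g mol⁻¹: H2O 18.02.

94.2 g

n(Ca(OH)2) = 5.230 mol
n(H2O) = (1/1) × 5.230 = 5.230 mol
mass = 5.230 × 18.02 = 94.24 g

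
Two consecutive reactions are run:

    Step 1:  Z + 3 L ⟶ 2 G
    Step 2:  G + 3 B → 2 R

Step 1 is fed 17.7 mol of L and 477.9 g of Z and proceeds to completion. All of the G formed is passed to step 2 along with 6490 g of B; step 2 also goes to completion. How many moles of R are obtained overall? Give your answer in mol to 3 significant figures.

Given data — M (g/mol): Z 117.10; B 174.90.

16.3 mol

Step 1:
n(L) = 17.70 mol
n(Z) = 477.9 / 117.10 = 4.081 mol
n/ν for L = 17.70/3 = 5.900
n/ν for Z = 4.081/1 = 4.081
Smallest n/ν is Z → limiting reagent.
n(G) produced = (2/1) × 4.081 = 8.162 mol
Step 2:
n(G) available = 8.162 mol
n(B) = 6490 / 174.90 = 37.11 mol
n/ν for G = 8.162/1 = 8.162
n/ν for B = 37.11/3 = 12.37
Smallest n/ν is G → limiting reagent.
n(R) = (2/1) × 8.162 = 16.32 mol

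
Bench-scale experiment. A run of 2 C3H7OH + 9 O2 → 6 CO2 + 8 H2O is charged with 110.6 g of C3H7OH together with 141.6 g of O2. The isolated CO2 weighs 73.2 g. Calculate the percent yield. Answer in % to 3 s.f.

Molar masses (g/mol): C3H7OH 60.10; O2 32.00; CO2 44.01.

n(C3H7OH) = 110.6 / 60.10 = 1.840 mol
n(O2) = 141.6 / 32.00 = 4.425 mol
n/ν for C3H7OH = 1.840/2 = 0.9200
n/ν for O2 = 4.425/9 = 0.4917
Smallest n/ν is O2 → limiting reagent.
theoretical n(CO2) = (6/9) × 4.425 = 2.950 mol → 129.8 g
% yield = 73.2 / 129.8 × 100 = 56.39 %

56.4 %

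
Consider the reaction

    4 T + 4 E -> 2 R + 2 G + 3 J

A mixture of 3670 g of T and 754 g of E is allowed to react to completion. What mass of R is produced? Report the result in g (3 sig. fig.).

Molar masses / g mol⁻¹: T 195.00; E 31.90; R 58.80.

n(T) = 3670 / 195.00 = 18.82 mol
n(E) = 754.0 / 31.90 = 23.64 mol
n/ν for T = 18.82/4 = 4.705
n/ν for E = 23.64/4 = 5.910
Smallest n/ν is T → limiting reagent.
n(R) = (2/4) × 18.82 = 9.410 mol
mass = 9.410 × 58.80 = 553.3 g

553 g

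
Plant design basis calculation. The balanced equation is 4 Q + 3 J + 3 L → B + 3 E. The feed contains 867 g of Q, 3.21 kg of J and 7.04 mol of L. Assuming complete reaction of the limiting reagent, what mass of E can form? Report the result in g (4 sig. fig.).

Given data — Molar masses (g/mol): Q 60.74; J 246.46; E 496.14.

3493 g

n(Q) = 867.0 / 60.74 = 14.27 mol
n(J) = 3.210×1000 / 246.46 = 13.02 mol
n(L) = 7.040 mol
n/ν for Q = 14.27/4 = 3.568
n/ν for J = 13.02/3 = 4.340
n/ν for L = 7.040/3 = 2.347
Smallest n/ν is L → limiting reagent.
n(E) = (3/3) × 7.040 = 7.040 mol
mass = 7.040 × 496.14 = 3493 g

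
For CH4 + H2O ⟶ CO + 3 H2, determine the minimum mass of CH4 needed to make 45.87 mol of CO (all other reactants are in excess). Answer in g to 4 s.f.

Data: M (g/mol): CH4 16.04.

735.8 g

n(CO) = 45.87 mol
n(CH4) = (1/1) × 45.87 = 45.87 mol
mass = 45.87 × 16.04 = 735.8 g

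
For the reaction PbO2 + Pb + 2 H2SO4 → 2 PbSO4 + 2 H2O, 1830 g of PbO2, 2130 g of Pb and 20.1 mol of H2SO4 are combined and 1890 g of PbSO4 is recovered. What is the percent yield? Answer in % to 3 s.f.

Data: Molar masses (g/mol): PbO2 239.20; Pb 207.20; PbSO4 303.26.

n(PbO2) = 1830 / 239.20 = 7.651 mol
n(Pb) = 2130 / 207.20 = 10.28 mol
n(H2SO4) = 20.10 mol
n/ν → PbO2: 7.651, Pb: 10.28, H2SO4: 10.05; PbO2 is limiting.
theoretical n(PbSO4) = (2/1) × 7.651 = 15.30 mol → 4640 g
% yield = 1890 / 4640 × 100 = 40.73 %

40.7 %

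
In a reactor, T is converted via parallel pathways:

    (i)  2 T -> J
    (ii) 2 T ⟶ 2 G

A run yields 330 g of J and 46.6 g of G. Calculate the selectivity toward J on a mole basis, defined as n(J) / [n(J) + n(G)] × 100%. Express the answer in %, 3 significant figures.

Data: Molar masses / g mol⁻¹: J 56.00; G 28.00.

n(J) = 330 / 56.00 = 5.893 mol
n(G) = 46.6 / 28.00 = 1.664 mol
selectivity = 5.893/(5.893+1.664) × 100 = 77.98 %

78.0 %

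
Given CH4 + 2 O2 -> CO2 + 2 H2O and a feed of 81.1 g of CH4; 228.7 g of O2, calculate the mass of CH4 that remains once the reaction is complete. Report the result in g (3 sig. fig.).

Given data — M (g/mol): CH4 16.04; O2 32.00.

n(CH4) = 81.10 / 16.04 = 5.056 mol
n(O2) = 228.7 / 32.00 = 7.147 mol
n/ν for CH4 = 5.056/1 = 5.056
n/ν for O2 = 7.147/2 = 3.574
Smallest n/ν is O2 → limiting reagent.
CH4 consumed = (1/2) × 7.147 = 3.574 mol
CH4 remaining = 5.056 − 3.574 = 1.482 mol
mass = 1.482 × 16.04 = 23.77 g

23.8 g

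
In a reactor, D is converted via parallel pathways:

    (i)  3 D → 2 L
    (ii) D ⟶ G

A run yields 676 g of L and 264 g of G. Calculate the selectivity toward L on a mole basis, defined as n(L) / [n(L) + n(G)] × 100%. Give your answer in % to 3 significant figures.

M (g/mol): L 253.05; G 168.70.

63.1 %

n(L) = 676 / 253.05 = 2.671 mol
n(G) = 264 / 168.70 = 1.565 mol
selectivity = 2.671/(2.671+1.565) × 100 = 63.05 %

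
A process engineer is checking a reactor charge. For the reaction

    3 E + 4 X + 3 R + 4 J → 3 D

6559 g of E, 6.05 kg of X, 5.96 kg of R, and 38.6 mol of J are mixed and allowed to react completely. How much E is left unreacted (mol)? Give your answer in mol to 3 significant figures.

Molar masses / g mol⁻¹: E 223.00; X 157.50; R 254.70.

6.01 mol

n(E) = 6559 / 223.00 = 29.41 mol
n(X) = 6.050×1000 / 157.50 = 38.41 mol
n(R) = 5.960×1000 / 254.70 = 23.40 mol
n(J) = 38.60 mol
n/ν for E = 29.41/3 = 9.803
n/ν for X = 38.41/4 = 9.603
n/ν for R = 23.40/3 = 7.800
n/ν for J = 38.60/4 = 9.650
Smallest n/ν is R → limiting reagent.
E consumed = (3/3) × 23.40 = 23.40 mol
E remaining = 29.41 − 23.40 = 6.010 mol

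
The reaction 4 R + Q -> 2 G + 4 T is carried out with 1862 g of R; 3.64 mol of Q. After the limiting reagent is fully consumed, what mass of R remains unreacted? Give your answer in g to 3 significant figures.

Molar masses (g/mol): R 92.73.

512 g

n(R) = 1862 / 92.73 = 20.08 mol
n(Q) = 3.640 mol
n/ν → R: 5.020, Q: 3.640; Q is limiting.
R consumed = (4/1) × 3.640 = 14.56 mol
R remaining = 20.08 − 14.56 = 5.520 mol
mass = 5.520 × 92.73 = 511.9 g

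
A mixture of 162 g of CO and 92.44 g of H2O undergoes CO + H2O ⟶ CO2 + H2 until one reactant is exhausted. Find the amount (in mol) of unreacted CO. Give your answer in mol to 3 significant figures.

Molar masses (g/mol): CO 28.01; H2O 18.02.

0.654 mol

n(CO) = 162.0 / 28.01 = 5.784 mol
n(H2O) = 92.44 / 18.02 = 5.130 mol
n/ν → CO: 5.784, H2O: 5.130; H2O is limiting.
CO consumed = (1/1) × 5.130 = 5.130 mol
CO remaining = 5.784 − 5.130 = 0.6540 mol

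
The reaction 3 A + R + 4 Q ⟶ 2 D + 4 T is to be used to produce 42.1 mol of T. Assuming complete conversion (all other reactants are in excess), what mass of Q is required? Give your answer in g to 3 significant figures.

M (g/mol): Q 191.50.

n(T) = 42.10 mol
n(Q) = (4/4) × 42.10 = 42.10 mol
mass = 42.10 × 191.50 = 8062 g

8060 g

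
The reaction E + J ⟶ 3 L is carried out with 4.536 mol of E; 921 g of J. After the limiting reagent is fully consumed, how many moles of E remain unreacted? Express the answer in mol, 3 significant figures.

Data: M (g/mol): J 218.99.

n(E) = 4.536 mol
n(J) = 921.0 / 218.99 = 4.206 mol
n/ν for E = 4.536/1 = 4.536
n/ν for J = 4.206/1 = 4.206
Smallest n/ν is J → limiting reagent.
E consumed = (1/1) × 4.206 = 4.206 mol
E remaining = 4.536 − 4.206 = 0.3300 mol

0.330 mol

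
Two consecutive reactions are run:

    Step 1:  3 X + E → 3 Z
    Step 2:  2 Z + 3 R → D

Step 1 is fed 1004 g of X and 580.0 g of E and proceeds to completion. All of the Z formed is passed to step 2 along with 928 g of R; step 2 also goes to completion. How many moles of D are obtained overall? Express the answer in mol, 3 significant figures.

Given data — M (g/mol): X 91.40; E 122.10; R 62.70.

4.93 mol

Step 1:
n(X) = 1004 / 91.40 = 10.98 mol
n(E) = 580.0 / 122.10 = 4.750 mol
n/ν → X: 3.660, E: 4.750; X is limiting.
n(Z) produced = (3/3) × 10.98 = 10.98 mol
Step 2:
n(Z) available = 10.98 mol
n(R) = 928.0 / 62.70 = 14.80 mol
n/ν → Z: 5.490, R: 4.933; R is limiting.
n(D) = (1/3) × 14.80 = 4.933 mol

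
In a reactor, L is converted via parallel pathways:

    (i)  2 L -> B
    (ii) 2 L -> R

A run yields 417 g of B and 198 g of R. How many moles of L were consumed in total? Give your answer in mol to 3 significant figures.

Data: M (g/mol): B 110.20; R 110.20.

n(B) = 417 / 110.20 = 3.784 mol
n(R) = 198 / 110.20 = 1.797 mol
n(L) via (i) = (2/1)×3.784 = 7.568 mol
n(L) via (ii) = (2/1)×1.797 = 3.594 mol
total n(L) = 7.568 + 3.594 = 11.16 mol

11.2 mol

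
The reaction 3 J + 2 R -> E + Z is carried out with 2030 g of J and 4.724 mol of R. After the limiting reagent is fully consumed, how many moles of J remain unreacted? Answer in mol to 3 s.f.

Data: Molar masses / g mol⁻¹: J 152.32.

n(J) = 2030 / 152.32 = 13.33 mol
n(R) = 4.724 mol
n/ν → J: 4.443, R: 2.362; R is limiting.
J consumed = (3/2) × 4.724 = 7.086 mol
J remaining = 13.33 − 7.086 = 6.244 mol

6.24 mol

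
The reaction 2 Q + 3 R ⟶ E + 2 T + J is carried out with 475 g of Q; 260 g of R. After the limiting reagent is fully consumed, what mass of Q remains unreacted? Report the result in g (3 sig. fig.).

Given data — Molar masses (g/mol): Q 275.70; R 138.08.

129 g

n(Q) = 475.0 / 275.70 = 1.723 mol
n(R) = 260.0 / 138.08 = 1.883 mol
n/ν for Q = 1.723/2 = 0.8615
n/ν for R = 1.883/3 = 0.6277
Smallest n/ν is R → limiting reagent.
Q consumed = (2/3) × 1.883 = 1.255 mol
Q remaining = 1.723 − 1.255 = 0.4680 mol
mass = 0.4680 × 275.70 = 129.0 g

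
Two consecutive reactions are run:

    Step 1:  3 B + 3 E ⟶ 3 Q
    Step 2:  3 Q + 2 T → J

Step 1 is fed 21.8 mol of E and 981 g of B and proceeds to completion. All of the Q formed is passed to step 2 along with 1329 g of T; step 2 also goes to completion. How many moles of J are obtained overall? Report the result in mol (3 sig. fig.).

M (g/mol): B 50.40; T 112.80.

Step 1:
n(E) = 21.80 mol
n(B) = 981.0 / 50.40 = 19.46 mol
n/ν for E = 21.80/3 = 7.267
n/ν for B = 19.46/3 = 6.487
Smallest n/ν is B → limiting reagent.
n(Q) produced = (3/3) × 19.46 = 19.46 mol
Step 2:
n(Q) available = 19.46 mol
n(T) = 1329 / 112.80 = 11.78 mol
n/ν for Q = 19.46/3 = 6.487
n/ν for T = 11.78/2 = 5.890
Smallest n/ν is T → limiting reagent.
n(J) = (1/2) × 11.78 = 5.890 mol

5.89 mol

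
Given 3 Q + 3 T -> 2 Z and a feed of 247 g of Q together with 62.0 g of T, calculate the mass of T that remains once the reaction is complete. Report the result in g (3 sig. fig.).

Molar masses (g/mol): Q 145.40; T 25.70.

18.3 g

n(Q) = 247.0 / 145.40 = 1.699 mol
n(T) = 62.00 / 25.70 = 2.412 mol
n/ν → Q: 0.5663, T: 0.8040; Q is limiting.
T consumed = (3/3) × 1.699 = 1.699 mol
T remaining = 2.412 − 1.699 = 0.7130 mol
mass = 0.7130 × 25.70 = 18.32 g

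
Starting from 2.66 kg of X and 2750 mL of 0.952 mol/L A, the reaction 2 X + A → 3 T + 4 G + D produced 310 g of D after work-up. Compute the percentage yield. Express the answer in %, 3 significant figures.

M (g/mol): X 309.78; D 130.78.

n(X) = 2.660×1000 / 309.78 = 8.587 mol
n(A) = 0.952 × 2750/1000 = 2.618 mol
n/ν for X = 8.587/2 = 4.294
n/ν for A = 2.618/1 = 2.618
Smallest n/ν is A → limiting reagent.
theoretical n(D) = (1/1) × 2.618 = 2.618 mol → 342.4 g
% yield = 310 / 342.4 × 100 = 90.54 %

90.5 %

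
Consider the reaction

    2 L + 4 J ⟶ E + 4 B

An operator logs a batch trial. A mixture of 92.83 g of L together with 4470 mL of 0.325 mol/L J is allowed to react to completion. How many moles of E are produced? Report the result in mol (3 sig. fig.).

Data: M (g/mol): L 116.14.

0.363 mol

n(L) = 92.83 / 116.14 = 0.7993 mol
n(J) = 0.325 × 4470/1000 = 1.453 mol
n/ν for L = 0.7993/2 = 0.3997
n/ν for J = 1.453/4 = 0.3633
Smallest n/ν is J → limiting reagent.
n(E) = (1/4) × 1.453 = 0.3633 mol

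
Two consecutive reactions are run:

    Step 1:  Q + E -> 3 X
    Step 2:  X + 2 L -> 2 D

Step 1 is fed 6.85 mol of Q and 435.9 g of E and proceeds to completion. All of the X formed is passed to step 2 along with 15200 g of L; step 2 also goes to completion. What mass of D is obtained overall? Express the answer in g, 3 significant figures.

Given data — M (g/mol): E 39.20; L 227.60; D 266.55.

Step 1:
n(Q) = 6.850 mol
n(E) = 435.9 / 39.20 = 11.12 mol
n/ν for Q = 6.850/1 = 6.850
n/ν for E = 11.12/1 = 11.12
Smallest n/ν is Q → limiting reagent.
n(X) produced = (3/1) × 6.850 = 20.55 mol
Step 2:
n(X) available = 20.55 mol
n(L) = 15200 / 227.60 = 66.78 mol
n/ν for X = 20.55/1 = 20.55
n/ν for L = 66.78/2 = 33.39
Smallest n/ν is X → limiting reagent.
n(D) = (2/1) × 20.55 = 41.10 mol
mass = 41.10 × 266.55 = 10960 g

11000 g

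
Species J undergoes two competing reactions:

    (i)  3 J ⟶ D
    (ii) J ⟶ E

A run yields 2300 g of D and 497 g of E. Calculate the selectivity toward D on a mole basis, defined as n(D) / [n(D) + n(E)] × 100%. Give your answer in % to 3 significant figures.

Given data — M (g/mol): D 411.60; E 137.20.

n(D) = 2300 / 411.60 = 5.588 mol
n(E) = 497 / 137.20 = 3.622 mol
selectivity = 5.588/(5.588+3.622) × 100 = 60.67 %

60.7 %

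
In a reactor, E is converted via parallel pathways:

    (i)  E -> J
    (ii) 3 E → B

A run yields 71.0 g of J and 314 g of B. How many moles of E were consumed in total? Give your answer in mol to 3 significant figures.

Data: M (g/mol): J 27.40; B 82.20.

n(J) = 71.0 / 27.40 = 2.591 mol
n(B) = 314 / 82.20 = 3.820 mol
n(E) via (i) = (1/1)×2.591 = 2.591 mol
n(E) via (ii) = (3/1)×3.820 = 11.46 mol
total n(E) = 2.591 + 11.46 = 14.05 mol

14.1 mol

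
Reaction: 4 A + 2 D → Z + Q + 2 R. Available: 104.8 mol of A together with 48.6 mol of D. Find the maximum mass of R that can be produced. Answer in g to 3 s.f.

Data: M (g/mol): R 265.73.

n(A) = 104.8 mol
n(D) = 48.60 mol
n/ν → A: 26.20, D: 24.30; D is limiting.
n(R) = (2/2) × 48.60 = 48.60 mol
mass = 48.60 × 265.73 = 12910 g

12900 g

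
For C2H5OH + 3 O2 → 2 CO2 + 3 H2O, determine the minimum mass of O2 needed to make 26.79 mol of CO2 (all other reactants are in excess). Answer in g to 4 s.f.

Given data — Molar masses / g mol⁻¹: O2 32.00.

1286 g

n(CO2) = 26.79 mol
n(O2) = (3/2) × 26.79 = 40.19 mol
mass = 40.19 × 32.00 = 1286 g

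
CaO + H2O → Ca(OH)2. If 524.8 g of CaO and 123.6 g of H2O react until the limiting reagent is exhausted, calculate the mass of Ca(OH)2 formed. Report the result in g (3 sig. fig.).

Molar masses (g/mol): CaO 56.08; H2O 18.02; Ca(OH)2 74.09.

508 g

n(CaO) = 524.8 / 56.08 = 9.358 mol
n(H2O) = 123.6 / 18.02 = 6.859 mol
n/ν → CaO: 9.358, H2O: 6.859; H2O is limiting.
n(Ca(OH)2) = (1/1) × 6.859 = 6.859 mol
mass = 6.859 × 74.09 = 508.2 g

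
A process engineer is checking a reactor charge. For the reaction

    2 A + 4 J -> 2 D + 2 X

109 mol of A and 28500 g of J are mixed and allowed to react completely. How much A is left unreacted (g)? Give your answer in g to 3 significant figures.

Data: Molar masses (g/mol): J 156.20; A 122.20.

2170 g

n(A) = 109.0 mol
n(J) = 28500 / 156.20 = 182.5 mol
n/ν for A = 109.0/2 = 54.50
n/ν for J = 182.5/4 = 45.63
Smallest n/ν is J → limiting reagent.
A consumed = (2/4) × 182.5 = 91.25 mol
A remaining = 109.0 − 91.25 = 17.75 mol
mass = 17.75 × 122.20 = 2169 g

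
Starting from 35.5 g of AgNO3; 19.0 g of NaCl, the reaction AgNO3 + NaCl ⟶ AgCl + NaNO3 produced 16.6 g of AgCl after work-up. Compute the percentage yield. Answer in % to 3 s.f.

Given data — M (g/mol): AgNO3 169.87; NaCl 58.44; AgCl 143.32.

55.4 %

n(AgNO3) = 35.50 / 169.87 = 0.2090 mol
n(NaCl) = 19.00 / 58.44 = 0.3251 mol
n/ν → AgNO3: 0.2090, NaCl: 0.3251; AgNO3 is limiting.
theoretical n(AgCl) = (1/1) × 0.2090 = 0.2090 mol → 29.95 g
% yield = 16.6 / 29.95 × 100 = 55.43 %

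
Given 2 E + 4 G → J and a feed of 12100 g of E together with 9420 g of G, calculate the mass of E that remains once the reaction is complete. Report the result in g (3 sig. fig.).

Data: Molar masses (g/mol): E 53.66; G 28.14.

n(E) = 12100 / 53.66 = 225.5 mol
n(G) = 9420 / 28.14 = 334.8 mol
n/ν for E = 225.5/2 = 112.8
n/ν for G = 334.8/4 = 83.70
Smallest n/ν is G → limiting reagent.
E consumed = (2/4) × 334.8 = 167.4 mol
E remaining = 225.5 − 167.4 = 58.10 mol
mass = 58.10 × 53.66 = 3118 g

3120 g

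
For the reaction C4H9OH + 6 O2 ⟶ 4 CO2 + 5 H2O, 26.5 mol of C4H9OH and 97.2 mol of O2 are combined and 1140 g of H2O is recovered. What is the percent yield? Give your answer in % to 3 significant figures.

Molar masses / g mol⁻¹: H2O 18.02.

78.1 %

n(C4H9OH) = 26.50 mol
n(O2) = 97.20 mol
n/ν for C4H9OH = 26.50/1 = 26.50
n/ν for O2 = 97.20/6 = 16.20
Smallest n/ν is O2 → limiting reagent.
theoretical n(H2O) = (5/6) × 97.20 = 81.00 mol → 1460 g
% yield = 1140 / 1460 × 100 = 78.08 %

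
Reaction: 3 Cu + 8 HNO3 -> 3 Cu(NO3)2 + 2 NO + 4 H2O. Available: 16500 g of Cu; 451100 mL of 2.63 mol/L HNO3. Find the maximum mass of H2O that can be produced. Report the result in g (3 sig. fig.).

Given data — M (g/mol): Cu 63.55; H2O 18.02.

n(Cu) = 16500 / 63.55 = 259.6 mol
n(HNO3) = 2.63 × 451100/1000 = 1186 mol
n/ν for Cu = 259.6/3 = 86.53
n/ν for HNO3 = 1186/8 = 148.3
Smallest n/ν is Cu → limiting reagent.
n(H2O) = (4/3) × 259.6 = 346.1 mol
mass = 346.1 × 18.02 = 6237 g

6240 g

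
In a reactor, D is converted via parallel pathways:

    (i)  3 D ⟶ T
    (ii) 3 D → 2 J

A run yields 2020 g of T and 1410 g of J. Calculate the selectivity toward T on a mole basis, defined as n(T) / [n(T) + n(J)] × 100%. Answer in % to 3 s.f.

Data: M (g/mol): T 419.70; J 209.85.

n(T) = 2020 / 419.70 = 4.813 mol
n(J) = 1410 / 209.85 = 6.719 mol
selectivity = 4.813/(4.813+6.719) × 100 = 41.74 %

41.7 %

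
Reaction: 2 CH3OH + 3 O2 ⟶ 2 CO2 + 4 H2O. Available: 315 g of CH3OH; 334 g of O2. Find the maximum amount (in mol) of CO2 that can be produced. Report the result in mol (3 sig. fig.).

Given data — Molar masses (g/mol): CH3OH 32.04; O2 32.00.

n(CH3OH) = 315.0 / 32.04 = 9.831 mol
n(O2) = 334.0 / 32.00 = 10.44 mol
n/ν for CH3OH = 9.831/2 = 4.916
n/ν for O2 = 10.44/3 = 3.480
Smallest n/ν is O2 → limiting reagent.
n(CO2) = (2/3) × 10.44 = 6.960 mol

6.96 mol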